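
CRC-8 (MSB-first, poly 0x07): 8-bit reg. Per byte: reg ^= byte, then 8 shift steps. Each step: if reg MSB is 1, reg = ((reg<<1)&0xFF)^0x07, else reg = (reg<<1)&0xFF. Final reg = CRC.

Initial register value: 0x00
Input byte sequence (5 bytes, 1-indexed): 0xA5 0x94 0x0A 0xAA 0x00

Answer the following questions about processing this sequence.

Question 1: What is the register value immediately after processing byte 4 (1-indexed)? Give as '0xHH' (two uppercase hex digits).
After byte 1 (0xA5): reg=0x72
After byte 2 (0x94): reg=0xBC
After byte 3 (0x0A): reg=0x0B
After byte 4 (0xAA): reg=0x6E

Answer: 0x6E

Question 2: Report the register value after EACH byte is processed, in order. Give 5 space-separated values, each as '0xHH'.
0x72 0xBC 0x0B 0x6E 0x0D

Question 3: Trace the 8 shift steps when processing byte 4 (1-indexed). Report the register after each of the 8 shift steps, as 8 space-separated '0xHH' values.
After byte 1 (0xA5): reg=0x72
After byte 2 (0x94): reg=0xBC
After byte 3 (0x0A): reg=0x0B
Register before byte 4: 0x0B
After XOR with byte 0xAA: 0xA1

Answer: 0x45 0x8A 0x13 0x26 0x4C 0x98 0x37 0x6E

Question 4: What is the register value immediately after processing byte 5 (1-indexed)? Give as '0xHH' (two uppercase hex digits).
Answer: 0x0D

Derivation:
After byte 1 (0xA5): reg=0x72
After byte 2 (0x94): reg=0xBC
After byte 3 (0x0A): reg=0x0B
After byte 4 (0xAA): reg=0x6E
After byte 5 (0x00): reg=0x0D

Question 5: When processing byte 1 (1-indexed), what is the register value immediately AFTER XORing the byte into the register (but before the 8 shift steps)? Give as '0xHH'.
Register before byte 1: 0x00
Byte 1: 0xA5
0x00 XOR 0xA5 = 0xA5

Answer: 0xA5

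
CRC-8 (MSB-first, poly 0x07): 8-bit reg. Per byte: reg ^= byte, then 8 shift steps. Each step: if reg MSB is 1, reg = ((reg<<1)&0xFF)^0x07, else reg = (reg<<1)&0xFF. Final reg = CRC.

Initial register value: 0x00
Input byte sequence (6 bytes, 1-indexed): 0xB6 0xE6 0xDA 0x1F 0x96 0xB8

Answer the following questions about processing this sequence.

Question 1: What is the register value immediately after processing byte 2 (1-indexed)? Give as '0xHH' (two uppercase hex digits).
Answer: 0x8D

Derivation:
After byte 1 (0xB6): reg=0x0B
After byte 2 (0xE6): reg=0x8D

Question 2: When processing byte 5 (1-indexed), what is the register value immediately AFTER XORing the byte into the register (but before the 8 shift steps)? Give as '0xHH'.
Answer: 0xAC

Derivation:
Register before byte 5: 0x3A
Byte 5: 0x96
0x3A XOR 0x96 = 0xAC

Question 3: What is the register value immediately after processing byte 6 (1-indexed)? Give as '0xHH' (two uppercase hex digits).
After byte 1 (0xB6): reg=0x0B
After byte 2 (0xE6): reg=0x8D
After byte 3 (0xDA): reg=0xA2
After byte 4 (0x1F): reg=0x3A
After byte 5 (0x96): reg=0x4D
After byte 6 (0xB8): reg=0xC5

Answer: 0xC5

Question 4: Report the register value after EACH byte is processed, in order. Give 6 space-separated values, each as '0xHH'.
0x0B 0x8D 0xA2 0x3A 0x4D 0xC5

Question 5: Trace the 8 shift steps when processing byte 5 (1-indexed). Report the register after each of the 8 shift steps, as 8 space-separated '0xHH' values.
Answer: 0x5F 0xBE 0x7B 0xF6 0xEB 0xD1 0xA5 0x4D

Derivation:
After byte 1 (0xB6): reg=0x0B
After byte 2 (0xE6): reg=0x8D
After byte 3 (0xDA): reg=0xA2
After byte 4 (0x1F): reg=0x3A
Register before byte 5: 0x3A
After XOR with byte 0x96: 0xAC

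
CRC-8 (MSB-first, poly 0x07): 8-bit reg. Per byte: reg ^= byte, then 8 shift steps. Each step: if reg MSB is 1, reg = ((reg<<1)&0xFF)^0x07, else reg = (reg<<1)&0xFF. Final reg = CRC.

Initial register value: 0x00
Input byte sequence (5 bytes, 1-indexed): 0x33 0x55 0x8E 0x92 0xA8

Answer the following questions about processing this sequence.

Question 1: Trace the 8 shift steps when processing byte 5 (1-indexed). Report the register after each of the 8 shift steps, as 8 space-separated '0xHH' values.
After byte 1 (0x33): reg=0x99
After byte 2 (0x55): reg=0x6A
After byte 3 (0x8E): reg=0xB2
After byte 4 (0x92): reg=0xE0
Register before byte 5: 0xE0
After XOR with byte 0xA8: 0x48

Answer: 0x90 0x27 0x4E 0x9C 0x3F 0x7E 0xFC 0xFF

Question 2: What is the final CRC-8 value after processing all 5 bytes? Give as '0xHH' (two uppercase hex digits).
After byte 1 (0x33): reg=0x99
After byte 2 (0x55): reg=0x6A
After byte 3 (0x8E): reg=0xB2
After byte 4 (0x92): reg=0xE0
After byte 5 (0xA8): reg=0xFF

Answer: 0xFF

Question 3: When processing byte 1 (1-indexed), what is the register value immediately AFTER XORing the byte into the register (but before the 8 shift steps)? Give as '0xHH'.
Register before byte 1: 0x00
Byte 1: 0x33
0x00 XOR 0x33 = 0x33

Answer: 0x33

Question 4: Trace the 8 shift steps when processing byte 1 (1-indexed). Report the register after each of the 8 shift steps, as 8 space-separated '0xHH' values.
Answer: 0x66 0xCC 0x9F 0x39 0x72 0xE4 0xCF 0x99

Derivation:
Register before byte 1: 0x00
After XOR with byte 0x33: 0x33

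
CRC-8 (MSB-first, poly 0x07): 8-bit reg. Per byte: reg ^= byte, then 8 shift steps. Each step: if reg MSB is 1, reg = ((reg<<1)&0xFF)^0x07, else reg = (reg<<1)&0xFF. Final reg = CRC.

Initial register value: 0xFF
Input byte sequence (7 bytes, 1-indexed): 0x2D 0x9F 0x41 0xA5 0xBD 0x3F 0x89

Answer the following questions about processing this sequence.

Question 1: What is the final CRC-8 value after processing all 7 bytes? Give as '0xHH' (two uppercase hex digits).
Answer: 0xAB

Derivation:
After byte 1 (0x2D): reg=0x30
After byte 2 (0x9F): reg=0x44
After byte 3 (0x41): reg=0x1B
After byte 4 (0xA5): reg=0x33
After byte 5 (0xBD): reg=0xA3
After byte 6 (0x3F): reg=0xDD
After byte 7 (0x89): reg=0xAB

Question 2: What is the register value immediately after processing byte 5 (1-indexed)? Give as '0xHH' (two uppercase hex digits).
After byte 1 (0x2D): reg=0x30
After byte 2 (0x9F): reg=0x44
After byte 3 (0x41): reg=0x1B
After byte 4 (0xA5): reg=0x33
After byte 5 (0xBD): reg=0xA3

Answer: 0xA3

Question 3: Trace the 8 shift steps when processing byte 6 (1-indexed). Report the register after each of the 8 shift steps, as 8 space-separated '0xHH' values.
After byte 1 (0x2D): reg=0x30
After byte 2 (0x9F): reg=0x44
After byte 3 (0x41): reg=0x1B
After byte 4 (0xA5): reg=0x33
After byte 5 (0xBD): reg=0xA3
Register before byte 6: 0xA3
After XOR with byte 0x3F: 0x9C

Answer: 0x3F 0x7E 0xFC 0xFF 0xF9 0xF5 0xED 0xDD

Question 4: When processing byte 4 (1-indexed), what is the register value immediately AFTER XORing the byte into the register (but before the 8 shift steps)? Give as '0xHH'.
Register before byte 4: 0x1B
Byte 4: 0xA5
0x1B XOR 0xA5 = 0xBE

Answer: 0xBE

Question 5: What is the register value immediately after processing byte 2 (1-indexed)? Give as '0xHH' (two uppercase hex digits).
Answer: 0x44

Derivation:
After byte 1 (0x2D): reg=0x30
After byte 2 (0x9F): reg=0x44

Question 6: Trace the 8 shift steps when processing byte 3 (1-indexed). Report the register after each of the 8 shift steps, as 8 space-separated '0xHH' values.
After byte 1 (0x2D): reg=0x30
After byte 2 (0x9F): reg=0x44
Register before byte 3: 0x44
After XOR with byte 0x41: 0x05

Answer: 0x0A 0x14 0x28 0x50 0xA0 0x47 0x8E 0x1B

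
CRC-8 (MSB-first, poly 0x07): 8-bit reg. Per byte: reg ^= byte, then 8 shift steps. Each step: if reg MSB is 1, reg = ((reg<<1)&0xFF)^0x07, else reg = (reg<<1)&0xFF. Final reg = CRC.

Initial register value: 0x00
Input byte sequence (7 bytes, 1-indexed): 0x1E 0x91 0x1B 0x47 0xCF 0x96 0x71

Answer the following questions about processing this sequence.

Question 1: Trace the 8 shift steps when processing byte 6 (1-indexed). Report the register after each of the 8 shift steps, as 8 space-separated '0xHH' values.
After byte 1 (0x1E): reg=0x5A
After byte 2 (0x91): reg=0x7F
After byte 3 (0x1B): reg=0x3B
After byte 4 (0x47): reg=0x73
After byte 5 (0xCF): reg=0x3D
Register before byte 6: 0x3D
After XOR with byte 0x96: 0xAB

Answer: 0x51 0xA2 0x43 0x86 0x0B 0x16 0x2C 0x58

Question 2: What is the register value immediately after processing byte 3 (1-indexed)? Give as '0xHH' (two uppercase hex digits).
Answer: 0x3B

Derivation:
After byte 1 (0x1E): reg=0x5A
After byte 2 (0x91): reg=0x7F
After byte 3 (0x1B): reg=0x3B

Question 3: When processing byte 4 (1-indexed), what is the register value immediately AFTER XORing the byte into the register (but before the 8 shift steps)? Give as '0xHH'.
Answer: 0x7C

Derivation:
Register before byte 4: 0x3B
Byte 4: 0x47
0x3B XOR 0x47 = 0x7C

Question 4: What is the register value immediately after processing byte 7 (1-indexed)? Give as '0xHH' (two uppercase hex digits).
After byte 1 (0x1E): reg=0x5A
After byte 2 (0x91): reg=0x7F
After byte 3 (0x1B): reg=0x3B
After byte 4 (0x47): reg=0x73
After byte 5 (0xCF): reg=0x3D
After byte 6 (0x96): reg=0x58
After byte 7 (0x71): reg=0xDF

Answer: 0xDF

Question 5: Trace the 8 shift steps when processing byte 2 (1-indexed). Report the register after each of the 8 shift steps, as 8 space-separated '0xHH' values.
Answer: 0x91 0x25 0x4A 0x94 0x2F 0x5E 0xBC 0x7F

Derivation:
After byte 1 (0x1E): reg=0x5A
Register before byte 2: 0x5A
After XOR with byte 0x91: 0xCB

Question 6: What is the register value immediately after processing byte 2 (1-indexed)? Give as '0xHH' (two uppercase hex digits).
Answer: 0x7F

Derivation:
After byte 1 (0x1E): reg=0x5A
After byte 2 (0x91): reg=0x7F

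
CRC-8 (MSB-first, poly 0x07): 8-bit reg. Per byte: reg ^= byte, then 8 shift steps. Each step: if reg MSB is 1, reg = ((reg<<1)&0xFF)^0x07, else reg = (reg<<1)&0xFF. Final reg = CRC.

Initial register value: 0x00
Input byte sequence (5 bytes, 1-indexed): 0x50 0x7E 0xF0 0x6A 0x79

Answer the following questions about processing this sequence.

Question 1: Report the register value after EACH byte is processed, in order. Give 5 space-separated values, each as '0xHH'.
0xB7 0x71 0x8E 0xB2 0x7F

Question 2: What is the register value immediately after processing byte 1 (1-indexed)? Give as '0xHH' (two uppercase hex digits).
Answer: 0xB7

Derivation:
After byte 1 (0x50): reg=0xB7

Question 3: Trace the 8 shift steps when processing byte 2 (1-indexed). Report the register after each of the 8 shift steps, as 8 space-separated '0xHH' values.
After byte 1 (0x50): reg=0xB7
Register before byte 2: 0xB7
After XOR with byte 0x7E: 0xC9

Answer: 0x95 0x2D 0x5A 0xB4 0x6F 0xDE 0xBB 0x71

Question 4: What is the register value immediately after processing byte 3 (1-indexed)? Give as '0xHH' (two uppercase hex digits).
After byte 1 (0x50): reg=0xB7
After byte 2 (0x7E): reg=0x71
After byte 3 (0xF0): reg=0x8E

Answer: 0x8E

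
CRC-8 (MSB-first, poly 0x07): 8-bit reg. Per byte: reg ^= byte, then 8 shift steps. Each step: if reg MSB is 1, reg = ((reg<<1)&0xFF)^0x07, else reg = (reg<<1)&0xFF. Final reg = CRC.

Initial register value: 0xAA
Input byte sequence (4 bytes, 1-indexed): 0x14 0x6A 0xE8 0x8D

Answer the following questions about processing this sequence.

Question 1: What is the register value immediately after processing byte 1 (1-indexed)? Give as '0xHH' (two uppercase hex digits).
After byte 1 (0x14): reg=0x33

Answer: 0x33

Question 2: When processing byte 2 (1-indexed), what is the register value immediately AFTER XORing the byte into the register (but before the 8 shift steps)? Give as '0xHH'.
Register before byte 2: 0x33
Byte 2: 0x6A
0x33 XOR 0x6A = 0x59

Answer: 0x59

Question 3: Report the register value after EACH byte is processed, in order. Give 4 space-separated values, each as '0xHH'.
0x33 0x88 0x27 0x5F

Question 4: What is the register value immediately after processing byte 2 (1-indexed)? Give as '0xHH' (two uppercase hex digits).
Answer: 0x88

Derivation:
After byte 1 (0x14): reg=0x33
After byte 2 (0x6A): reg=0x88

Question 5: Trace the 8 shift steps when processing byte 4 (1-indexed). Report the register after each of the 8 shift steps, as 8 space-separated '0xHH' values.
After byte 1 (0x14): reg=0x33
After byte 2 (0x6A): reg=0x88
After byte 3 (0xE8): reg=0x27
Register before byte 4: 0x27
After XOR with byte 0x8D: 0xAA

Answer: 0x53 0xA6 0x4B 0x96 0x2B 0x56 0xAC 0x5F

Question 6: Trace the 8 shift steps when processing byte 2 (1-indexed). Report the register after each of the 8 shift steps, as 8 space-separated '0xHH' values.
After byte 1 (0x14): reg=0x33
Register before byte 2: 0x33
After XOR with byte 0x6A: 0x59

Answer: 0xB2 0x63 0xC6 0x8B 0x11 0x22 0x44 0x88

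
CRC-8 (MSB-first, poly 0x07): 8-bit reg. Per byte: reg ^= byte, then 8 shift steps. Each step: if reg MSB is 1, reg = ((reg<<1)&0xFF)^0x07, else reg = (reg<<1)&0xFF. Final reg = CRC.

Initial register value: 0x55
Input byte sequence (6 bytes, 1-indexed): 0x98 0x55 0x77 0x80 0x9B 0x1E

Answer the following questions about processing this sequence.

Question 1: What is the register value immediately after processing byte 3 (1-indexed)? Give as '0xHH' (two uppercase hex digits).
After byte 1 (0x98): reg=0x6D
After byte 2 (0x55): reg=0xA8
After byte 3 (0x77): reg=0x13

Answer: 0x13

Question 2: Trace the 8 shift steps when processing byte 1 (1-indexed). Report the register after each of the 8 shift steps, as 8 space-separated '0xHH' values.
Register before byte 1: 0x55
After XOR with byte 0x98: 0xCD

Answer: 0x9D 0x3D 0x7A 0xF4 0xEF 0xD9 0xB5 0x6D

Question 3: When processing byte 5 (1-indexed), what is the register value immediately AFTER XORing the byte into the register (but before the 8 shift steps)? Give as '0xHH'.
Answer: 0x6B

Derivation:
Register before byte 5: 0xF0
Byte 5: 0x9B
0xF0 XOR 0x9B = 0x6B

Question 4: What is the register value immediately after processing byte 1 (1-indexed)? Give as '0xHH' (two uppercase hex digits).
Answer: 0x6D

Derivation:
After byte 1 (0x98): reg=0x6D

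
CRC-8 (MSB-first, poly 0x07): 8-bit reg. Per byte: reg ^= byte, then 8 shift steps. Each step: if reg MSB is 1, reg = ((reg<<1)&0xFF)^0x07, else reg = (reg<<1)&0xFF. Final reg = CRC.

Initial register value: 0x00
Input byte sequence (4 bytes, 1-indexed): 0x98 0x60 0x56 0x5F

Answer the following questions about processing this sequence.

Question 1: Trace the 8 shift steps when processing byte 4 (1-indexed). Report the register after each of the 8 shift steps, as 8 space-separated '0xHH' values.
After byte 1 (0x98): reg=0xC1
After byte 2 (0x60): reg=0x6E
After byte 3 (0x56): reg=0xA8
Register before byte 4: 0xA8
After XOR with byte 0x5F: 0xF7

Answer: 0xE9 0xD5 0xAD 0x5D 0xBA 0x73 0xE6 0xCB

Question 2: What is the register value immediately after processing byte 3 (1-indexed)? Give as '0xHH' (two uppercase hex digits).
After byte 1 (0x98): reg=0xC1
After byte 2 (0x60): reg=0x6E
After byte 3 (0x56): reg=0xA8

Answer: 0xA8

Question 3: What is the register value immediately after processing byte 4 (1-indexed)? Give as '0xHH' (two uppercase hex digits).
After byte 1 (0x98): reg=0xC1
After byte 2 (0x60): reg=0x6E
After byte 3 (0x56): reg=0xA8
After byte 4 (0x5F): reg=0xCB

Answer: 0xCB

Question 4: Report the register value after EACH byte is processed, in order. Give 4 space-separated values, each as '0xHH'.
0xC1 0x6E 0xA8 0xCB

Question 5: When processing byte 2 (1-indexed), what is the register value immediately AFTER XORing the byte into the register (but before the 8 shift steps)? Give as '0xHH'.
Register before byte 2: 0xC1
Byte 2: 0x60
0xC1 XOR 0x60 = 0xA1

Answer: 0xA1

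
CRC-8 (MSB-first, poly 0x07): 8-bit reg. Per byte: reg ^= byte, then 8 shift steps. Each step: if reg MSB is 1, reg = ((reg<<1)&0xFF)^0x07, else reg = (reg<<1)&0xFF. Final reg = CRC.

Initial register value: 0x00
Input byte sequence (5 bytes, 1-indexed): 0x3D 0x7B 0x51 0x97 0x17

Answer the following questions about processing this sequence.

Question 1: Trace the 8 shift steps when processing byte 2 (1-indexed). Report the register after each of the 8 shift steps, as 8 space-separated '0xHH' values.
After byte 1 (0x3D): reg=0xB3
Register before byte 2: 0xB3
After XOR with byte 0x7B: 0xC8

Answer: 0x97 0x29 0x52 0xA4 0x4F 0x9E 0x3B 0x76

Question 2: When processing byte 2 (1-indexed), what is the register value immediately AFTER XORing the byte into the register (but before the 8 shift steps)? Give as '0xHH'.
Register before byte 2: 0xB3
Byte 2: 0x7B
0xB3 XOR 0x7B = 0xC8

Answer: 0xC8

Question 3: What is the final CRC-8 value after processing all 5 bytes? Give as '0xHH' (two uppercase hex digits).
After byte 1 (0x3D): reg=0xB3
After byte 2 (0x7B): reg=0x76
After byte 3 (0x51): reg=0xF5
After byte 4 (0x97): reg=0x29
After byte 5 (0x17): reg=0xBA

Answer: 0xBA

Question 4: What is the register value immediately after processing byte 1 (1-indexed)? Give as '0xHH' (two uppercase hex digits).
Answer: 0xB3

Derivation:
After byte 1 (0x3D): reg=0xB3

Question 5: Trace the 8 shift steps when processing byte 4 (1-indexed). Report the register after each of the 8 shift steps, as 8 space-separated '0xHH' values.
After byte 1 (0x3D): reg=0xB3
After byte 2 (0x7B): reg=0x76
After byte 3 (0x51): reg=0xF5
Register before byte 4: 0xF5
After XOR with byte 0x97: 0x62

Answer: 0xC4 0x8F 0x19 0x32 0x64 0xC8 0x97 0x29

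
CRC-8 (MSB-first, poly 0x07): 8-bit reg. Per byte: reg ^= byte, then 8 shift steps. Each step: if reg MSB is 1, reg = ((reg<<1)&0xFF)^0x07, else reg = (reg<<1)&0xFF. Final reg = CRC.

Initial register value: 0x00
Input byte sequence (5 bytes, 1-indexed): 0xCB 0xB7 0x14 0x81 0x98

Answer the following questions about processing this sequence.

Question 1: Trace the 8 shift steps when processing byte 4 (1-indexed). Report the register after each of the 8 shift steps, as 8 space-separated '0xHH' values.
Answer: 0x57 0xAE 0x5B 0xB6 0x6B 0xD6 0xAB 0x51

Derivation:
After byte 1 (0xCB): reg=0x7F
After byte 2 (0xB7): reg=0x76
After byte 3 (0x14): reg=0x29
Register before byte 4: 0x29
After XOR with byte 0x81: 0xA8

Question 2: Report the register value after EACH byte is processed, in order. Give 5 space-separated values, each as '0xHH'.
0x7F 0x76 0x29 0x51 0x71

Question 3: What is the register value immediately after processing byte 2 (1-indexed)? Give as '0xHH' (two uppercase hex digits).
Answer: 0x76

Derivation:
After byte 1 (0xCB): reg=0x7F
After byte 2 (0xB7): reg=0x76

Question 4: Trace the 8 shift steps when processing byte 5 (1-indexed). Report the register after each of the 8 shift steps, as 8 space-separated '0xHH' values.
After byte 1 (0xCB): reg=0x7F
After byte 2 (0xB7): reg=0x76
After byte 3 (0x14): reg=0x29
After byte 4 (0x81): reg=0x51
Register before byte 5: 0x51
After XOR with byte 0x98: 0xC9

Answer: 0x95 0x2D 0x5A 0xB4 0x6F 0xDE 0xBB 0x71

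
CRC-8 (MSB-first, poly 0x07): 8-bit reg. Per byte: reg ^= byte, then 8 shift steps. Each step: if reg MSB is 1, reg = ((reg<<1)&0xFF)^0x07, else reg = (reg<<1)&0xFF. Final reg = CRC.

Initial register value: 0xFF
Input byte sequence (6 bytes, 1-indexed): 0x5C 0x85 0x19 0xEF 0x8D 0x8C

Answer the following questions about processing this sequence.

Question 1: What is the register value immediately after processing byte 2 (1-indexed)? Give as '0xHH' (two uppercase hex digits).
After byte 1 (0x5C): reg=0x60
After byte 2 (0x85): reg=0xB5

Answer: 0xB5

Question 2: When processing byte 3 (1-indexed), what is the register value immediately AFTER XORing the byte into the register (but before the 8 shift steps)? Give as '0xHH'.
Answer: 0xAC

Derivation:
Register before byte 3: 0xB5
Byte 3: 0x19
0xB5 XOR 0x19 = 0xAC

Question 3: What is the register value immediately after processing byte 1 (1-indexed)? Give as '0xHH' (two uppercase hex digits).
Answer: 0x60

Derivation:
After byte 1 (0x5C): reg=0x60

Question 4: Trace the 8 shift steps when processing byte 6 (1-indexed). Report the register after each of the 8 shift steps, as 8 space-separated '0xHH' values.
Answer: 0x28 0x50 0xA0 0x47 0x8E 0x1B 0x36 0x6C

Derivation:
After byte 1 (0x5C): reg=0x60
After byte 2 (0x85): reg=0xB5
After byte 3 (0x19): reg=0x4D
After byte 4 (0xEF): reg=0x67
After byte 5 (0x8D): reg=0x98
Register before byte 6: 0x98
After XOR with byte 0x8C: 0x14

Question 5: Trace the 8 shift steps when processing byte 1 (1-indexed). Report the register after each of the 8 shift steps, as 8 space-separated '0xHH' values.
Register before byte 1: 0xFF
After XOR with byte 0x5C: 0xA3

Answer: 0x41 0x82 0x03 0x06 0x0C 0x18 0x30 0x60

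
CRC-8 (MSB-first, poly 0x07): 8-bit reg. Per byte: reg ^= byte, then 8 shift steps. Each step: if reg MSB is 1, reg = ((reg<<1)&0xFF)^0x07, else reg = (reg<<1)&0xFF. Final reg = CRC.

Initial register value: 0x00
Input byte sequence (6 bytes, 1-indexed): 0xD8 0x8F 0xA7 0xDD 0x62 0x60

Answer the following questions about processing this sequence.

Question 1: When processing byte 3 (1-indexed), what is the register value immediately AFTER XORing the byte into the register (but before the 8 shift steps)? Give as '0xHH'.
Register before byte 3: 0xB6
Byte 3: 0xA7
0xB6 XOR 0xA7 = 0x11

Answer: 0x11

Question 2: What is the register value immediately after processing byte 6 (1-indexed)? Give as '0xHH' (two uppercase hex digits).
Answer: 0x37

Derivation:
After byte 1 (0xD8): reg=0x06
After byte 2 (0x8F): reg=0xB6
After byte 3 (0xA7): reg=0x77
After byte 4 (0xDD): reg=0x5F
After byte 5 (0x62): reg=0xB3
After byte 6 (0x60): reg=0x37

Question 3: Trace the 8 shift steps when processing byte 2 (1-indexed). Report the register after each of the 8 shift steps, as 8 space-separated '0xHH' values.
After byte 1 (0xD8): reg=0x06
Register before byte 2: 0x06
After XOR with byte 0x8F: 0x89

Answer: 0x15 0x2A 0x54 0xA8 0x57 0xAE 0x5B 0xB6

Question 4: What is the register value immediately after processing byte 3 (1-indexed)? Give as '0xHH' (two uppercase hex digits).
After byte 1 (0xD8): reg=0x06
After byte 2 (0x8F): reg=0xB6
After byte 3 (0xA7): reg=0x77

Answer: 0x77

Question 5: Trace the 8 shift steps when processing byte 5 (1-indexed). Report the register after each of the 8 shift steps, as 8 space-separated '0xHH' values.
Answer: 0x7A 0xF4 0xEF 0xD9 0xB5 0x6D 0xDA 0xB3

Derivation:
After byte 1 (0xD8): reg=0x06
After byte 2 (0x8F): reg=0xB6
After byte 3 (0xA7): reg=0x77
After byte 4 (0xDD): reg=0x5F
Register before byte 5: 0x5F
After XOR with byte 0x62: 0x3D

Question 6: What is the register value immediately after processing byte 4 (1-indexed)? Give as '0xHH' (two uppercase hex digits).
Answer: 0x5F

Derivation:
After byte 1 (0xD8): reg=0x06
After byte 2 (0x8F): reg=0xB6
After byte 3 (0xA7): reg=0x77
After byte 4 (0xDD): reg=0x5F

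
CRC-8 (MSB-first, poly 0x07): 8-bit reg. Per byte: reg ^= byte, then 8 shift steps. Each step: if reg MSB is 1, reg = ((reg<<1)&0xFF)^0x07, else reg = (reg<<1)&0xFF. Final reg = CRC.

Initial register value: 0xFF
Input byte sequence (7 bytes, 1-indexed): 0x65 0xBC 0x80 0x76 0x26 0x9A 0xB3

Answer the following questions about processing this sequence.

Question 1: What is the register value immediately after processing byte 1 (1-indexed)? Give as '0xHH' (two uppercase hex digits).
Answer: 0xCF

Derivation:
After byte 1 (0x65): reg=0xCF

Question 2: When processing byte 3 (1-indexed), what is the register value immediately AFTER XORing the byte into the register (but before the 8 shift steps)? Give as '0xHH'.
Answer: 0xDE

Derivation:
Register before byte 3: 0x5E
Byte 3: 0x80
0x5E XOR 0x80 = 0xDE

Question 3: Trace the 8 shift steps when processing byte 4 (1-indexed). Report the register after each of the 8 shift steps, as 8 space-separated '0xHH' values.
After byte 1 (0x65): reg=0xCF
After byte 2 (0xBC): reg=0x5E
After byte 3 (0x80): reg=0x14
Register before byte 4: 0x14
After XOR with byte 0x76: 0x62

Answer: 0xC4 0x8F 0x19 0x32 0x64 0xC8 0x97 0x29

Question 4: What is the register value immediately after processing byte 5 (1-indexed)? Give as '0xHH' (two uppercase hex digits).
After byte 1 (0x65): reg=0xCF
After byte 2 (0xBC): reg=0x5E
After byte 3 (0x80): reg=0x14
After byte 4 (0x76): reg=0x29
After byte 5 (0x26): reg=0x2D

Answer: 0x2D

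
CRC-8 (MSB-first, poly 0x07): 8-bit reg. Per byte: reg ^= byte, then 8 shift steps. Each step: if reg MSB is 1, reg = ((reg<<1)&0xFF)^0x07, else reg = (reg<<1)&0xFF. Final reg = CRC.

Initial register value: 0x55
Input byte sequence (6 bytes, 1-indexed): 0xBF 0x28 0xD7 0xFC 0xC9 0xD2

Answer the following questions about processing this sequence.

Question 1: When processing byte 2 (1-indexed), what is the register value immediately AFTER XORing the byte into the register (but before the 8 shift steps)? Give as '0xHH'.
Answer: 0xB0

Derivation:
Register before byte 2: 0x98
Byte 2: 0x28
0x98 XOR 0x28 = 0xB0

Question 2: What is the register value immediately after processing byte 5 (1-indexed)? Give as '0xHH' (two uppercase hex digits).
After byte 1 (0xBF): reg=0x98
After byte 2 (0x28): reg=0x19
After byte 3 (0xD7): reg=0x64
After byte 4 (0xFC): reg=0xC1
After byte 5 (0xC9): reg=0x38

Answer: 0x38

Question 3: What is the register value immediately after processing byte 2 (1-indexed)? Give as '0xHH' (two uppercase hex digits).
Answer: 0x19

Derivation:
After byte 1 (0xBF): reg=0x98
After byte 2 (0x28): reg=0x19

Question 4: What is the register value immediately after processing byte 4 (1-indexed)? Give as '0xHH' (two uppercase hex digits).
Answer: 0xC1

Derivation:
After byte 1 (0xBF): reg=0x98
After byte 2 (0x28): reg=0x19
After byte 3 (0xD7): reg=0x64
After byte 4 (0xFC): reg=0xC1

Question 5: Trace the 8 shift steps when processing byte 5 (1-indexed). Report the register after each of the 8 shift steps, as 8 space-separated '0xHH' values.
Answer: 0x10 0x20 0x40 0x80 0x07 0x0E 0x1C 0x38

Derivation:
After byte 1 (0xBF): reg=0x98
After byte 2 (0x28): reg=0x19
After byte 3 (0xD7): reg=0x64
After byte 4 (0xFC): reg=0xC1
Register before byte 5: 0xC1
After XOR with byte 0xC9: 0x08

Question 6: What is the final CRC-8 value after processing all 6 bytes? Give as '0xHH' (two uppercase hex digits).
Answer: 0x98

Derivation:
After byte 1 (0xBF): reg=0x98
After byte 2 (0x28): reg=0x19
After byte 3 (0xD7): reg=0x64
After byte 4 (0xFC): reg=0xC1
After byte 5 (0xC9): reg=0x38
After byte 6 (0xD2): reg=0x98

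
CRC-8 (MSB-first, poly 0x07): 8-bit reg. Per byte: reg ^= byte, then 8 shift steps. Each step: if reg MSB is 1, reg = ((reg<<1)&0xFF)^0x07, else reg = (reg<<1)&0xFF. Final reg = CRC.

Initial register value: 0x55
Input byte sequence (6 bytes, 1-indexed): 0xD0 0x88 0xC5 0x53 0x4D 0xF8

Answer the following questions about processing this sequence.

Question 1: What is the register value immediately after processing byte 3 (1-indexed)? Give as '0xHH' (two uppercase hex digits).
After byte 1 (0xD0): reg=0x92
After byte 2 (0x88): reg=0x46
After byte 3 (0xC5): reg=0x80

Answer: 0x80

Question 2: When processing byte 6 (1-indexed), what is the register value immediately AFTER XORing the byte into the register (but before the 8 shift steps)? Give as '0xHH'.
Register before byte 6: 0x61
Byte 6: 0xF8
0x61 XOR 0xF8 = 0x99

Answer: 0x99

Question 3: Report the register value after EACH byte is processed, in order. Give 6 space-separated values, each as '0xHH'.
0x92 0x46 0x80 0x37 0x61 0xC6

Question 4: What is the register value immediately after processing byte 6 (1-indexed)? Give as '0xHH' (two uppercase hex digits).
Answer: 0xC6

Derivation:
After byte 1 (0xD0): reg=0x92
After byte 2 (0x88): reg=0x46
After byte 3 (0xC5): reg=0x80
After byte 4 (0x53): reg=0x37
After byte 5 (0x4D): reg=0x61
After byte 6 (0xF8): reg=0xC6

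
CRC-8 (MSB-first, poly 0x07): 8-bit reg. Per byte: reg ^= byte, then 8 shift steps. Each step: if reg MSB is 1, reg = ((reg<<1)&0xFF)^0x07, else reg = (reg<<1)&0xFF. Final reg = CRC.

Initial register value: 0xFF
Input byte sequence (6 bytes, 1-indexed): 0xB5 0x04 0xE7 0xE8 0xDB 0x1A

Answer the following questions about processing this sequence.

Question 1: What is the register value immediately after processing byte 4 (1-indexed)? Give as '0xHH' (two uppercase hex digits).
After byte 1 (0xB5): reg=0xF1
After byte 2 (0x04): reg=0xC5
After byte 3 (0xE7): reg=0xEE
After byte 4 (0xE8): reg=0x12

Answer: 0x12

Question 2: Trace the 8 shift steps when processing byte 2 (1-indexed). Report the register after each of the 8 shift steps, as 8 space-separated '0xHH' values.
Answer: 0xED 0xDD 0xBD 0x7D 0xFA 0xF3 0xE1 0xC5

Derivation:
After byte 1 (0xB5): reg=0xF1
Register before byte 2: 0xF1
After XOR with byte 0x04: 0xF5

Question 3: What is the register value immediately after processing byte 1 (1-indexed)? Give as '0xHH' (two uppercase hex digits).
Answer: 0xF1

Derivation:
After byte 1 (0xB5): reg=0xF1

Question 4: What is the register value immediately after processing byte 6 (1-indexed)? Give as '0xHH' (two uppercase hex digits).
Answer: 0x16

Derivation:
After byte 1 (0xB5): reg=0xF1
After byte 2 (0x04): reg=0xC5
After byte 3 (0xE7): reg=0xEE
After byte 4 (0xE8): reg=0x12
After byte 5 (0xDB): reg=0x71
After byte 6 (0x1A): reg=0x16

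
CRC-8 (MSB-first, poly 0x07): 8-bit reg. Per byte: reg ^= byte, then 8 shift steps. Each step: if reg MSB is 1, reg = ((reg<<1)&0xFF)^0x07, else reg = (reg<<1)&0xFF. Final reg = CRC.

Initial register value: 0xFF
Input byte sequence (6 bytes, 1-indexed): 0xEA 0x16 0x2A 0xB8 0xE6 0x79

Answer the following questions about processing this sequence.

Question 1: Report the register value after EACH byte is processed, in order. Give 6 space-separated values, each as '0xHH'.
0x6B 0x74 0x9D 0xFB 0x53 0xD6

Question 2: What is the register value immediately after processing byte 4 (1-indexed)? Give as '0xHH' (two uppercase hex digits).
Answer: 0xFB

Derivation:
After byte 1 (0xEA): reg=0x6B
After byte 2 (0x16): reg=0x74
After byte 3 (0x2A): reg=0x9D
After byte 4 (0xB8): reg=0xFB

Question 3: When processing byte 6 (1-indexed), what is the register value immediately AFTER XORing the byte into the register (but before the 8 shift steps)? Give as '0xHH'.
Answer: 0x2A

Derivation:
Register before byte 6: 0x53
Byte 6: 0x79
0x53 XOR 0x79 = 0x2A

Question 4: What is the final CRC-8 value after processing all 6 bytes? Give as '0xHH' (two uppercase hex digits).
Answer: 0xD6

Derivation:
After byte 1 (0xEA): reg=0x6B
After byte 2 (0x16): reg=0x74
After byte 3 (0x2A): reg=0x9D
After byte 4 (0xB8): reg=0xFB
After byte 5 (0xE6): reg=0x53
After byte 6 (0x79): reg=0xD6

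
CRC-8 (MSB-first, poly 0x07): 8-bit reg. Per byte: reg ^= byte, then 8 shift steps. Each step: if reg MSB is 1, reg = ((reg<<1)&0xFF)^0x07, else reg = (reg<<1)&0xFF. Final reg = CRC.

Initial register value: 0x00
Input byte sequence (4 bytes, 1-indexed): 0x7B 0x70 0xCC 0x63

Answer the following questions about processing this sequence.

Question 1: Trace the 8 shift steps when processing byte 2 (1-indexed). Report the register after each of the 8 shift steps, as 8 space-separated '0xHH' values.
After byte 1 (0x7B): reg=0x66
Register before byte 2: 0x66
After XOR with byte 0x70: 0x16

Answer: 0x2C 0x58 0xB0 0x67 0xCE 0x9B 0x31 0x62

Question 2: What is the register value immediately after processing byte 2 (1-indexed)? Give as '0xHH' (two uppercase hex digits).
Answer: 0x62

Derivation:
After byte 1 (0x7B): reg=0x66
After byte 2 (0x70): reg=0x62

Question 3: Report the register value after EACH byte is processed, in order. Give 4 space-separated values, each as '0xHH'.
0x66 0x62 0x43 0xE0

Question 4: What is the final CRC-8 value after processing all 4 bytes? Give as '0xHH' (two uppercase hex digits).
Answer: 0xE0

Derivation:
After byte 1 (0x7B): reg=0x66
After byte 2 (0x70): reg=0x62
After byte 3 (0xCC): reg=0x43
After byte 4 (0x63): reg=0xE0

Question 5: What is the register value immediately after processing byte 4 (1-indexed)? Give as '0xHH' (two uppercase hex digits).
After byte 1 (0x7B): reg=0x66
After byte 2 (0x70): reg=0x62
After byte 3 (0xCC): reg=0x43
After byte 4 (0x63): reg=0xE0

Answer: 0xE0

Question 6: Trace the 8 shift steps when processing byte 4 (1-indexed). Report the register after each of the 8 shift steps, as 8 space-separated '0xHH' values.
Answer: 0x40 0x80 0x07 0x0E 0x1C 0x38 0x70 0xE0

Derivation:
After byte 1 (0x7B): reg=0x66
After byte 2 (0x70): reg=0x62
After byte 3 (0xCC): reg=0x43
Register before byte 4: 0x43
After XOR with byte 0x63: 0x20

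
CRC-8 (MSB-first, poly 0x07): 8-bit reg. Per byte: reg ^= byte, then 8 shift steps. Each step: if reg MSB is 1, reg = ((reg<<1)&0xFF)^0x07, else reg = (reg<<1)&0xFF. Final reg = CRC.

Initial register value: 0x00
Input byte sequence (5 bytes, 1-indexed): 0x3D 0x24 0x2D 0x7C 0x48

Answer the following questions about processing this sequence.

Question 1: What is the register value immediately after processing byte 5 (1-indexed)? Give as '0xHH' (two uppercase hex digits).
Answer: 0x47

Derivation:
After byte 1 (0x3D): reg=0xB3
After byte 2 (0x24): reg=0xEC
After byte 3 (0x2D): reg=0x49
After byte 4 (0x7C): reg=0x8B
After byte 5 (0x48): reg=0x47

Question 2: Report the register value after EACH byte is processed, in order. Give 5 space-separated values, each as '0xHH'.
0xB3 0xEC 0x49 0x8B 0x47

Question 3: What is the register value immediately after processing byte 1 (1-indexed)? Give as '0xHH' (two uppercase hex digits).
After byte 1 (0x3D): reg=0xB3

Answer: 0xB3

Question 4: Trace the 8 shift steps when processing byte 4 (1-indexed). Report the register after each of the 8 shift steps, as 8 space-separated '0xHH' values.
After byte 1 (0x3D): reg=0xB3
After byte 2 (0x24): reg=0xEC
After byte 3 (0x2D): reg=0x49
Register before byte 4: 0x49
After XOR with byte 0x7C: 0x35

Answer: 0x6A 0xD4 0xAF 0x59 0xB2 0x63 0xC6 0x8B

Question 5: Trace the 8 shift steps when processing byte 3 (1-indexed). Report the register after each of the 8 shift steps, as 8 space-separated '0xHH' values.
After byte 1 (0x3D): reg=0xB3
After byte 2 (0x24): reg=0xEC
Register before byte 3: 0xEC
After XOR with byte 0x2D: 0xC1

Answer: 0x85 0x0D 0x1A 0x34 0x68 0xD0 0xA7 0x49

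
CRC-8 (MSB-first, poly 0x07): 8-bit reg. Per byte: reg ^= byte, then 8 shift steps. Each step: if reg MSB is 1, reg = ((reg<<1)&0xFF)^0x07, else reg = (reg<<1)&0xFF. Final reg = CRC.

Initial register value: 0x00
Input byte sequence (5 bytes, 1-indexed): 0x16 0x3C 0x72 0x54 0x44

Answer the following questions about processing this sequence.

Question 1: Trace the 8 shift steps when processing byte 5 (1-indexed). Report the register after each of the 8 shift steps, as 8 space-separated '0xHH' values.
Answer: 0xDE 0xBB 0x71 0xE2 0xC3 0x81 0x05 0x0A

Derivation:
After byte 1 (0x16): reg=0x62
After byte 2 (0x3C): reg=0x9D
After byte 3 (0x72): reg=0x83
After byte 4 (0x54): reg=0x2B
Register before byte 5: 0x2B
After XOR with byte 0x44: 0x6F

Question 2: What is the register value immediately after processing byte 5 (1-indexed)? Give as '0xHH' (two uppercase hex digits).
Answer: 0x0A

Derivation:
After byte 1 (0x16): reg=0x62
After byte 2 (0x3C): reg=0x9D
After byte 3 (0x72): reg=0x83
After byte 4 (0x54): reg=0x2B
After byte 5 (0x44): reg=0x0A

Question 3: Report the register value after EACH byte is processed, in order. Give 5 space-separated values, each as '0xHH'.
0x62 0x9D 0x83 0x2B 0x0A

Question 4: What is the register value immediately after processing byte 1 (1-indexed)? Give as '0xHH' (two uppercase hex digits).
After byte 1 (0x16): reg=0x62

Answer: 0x62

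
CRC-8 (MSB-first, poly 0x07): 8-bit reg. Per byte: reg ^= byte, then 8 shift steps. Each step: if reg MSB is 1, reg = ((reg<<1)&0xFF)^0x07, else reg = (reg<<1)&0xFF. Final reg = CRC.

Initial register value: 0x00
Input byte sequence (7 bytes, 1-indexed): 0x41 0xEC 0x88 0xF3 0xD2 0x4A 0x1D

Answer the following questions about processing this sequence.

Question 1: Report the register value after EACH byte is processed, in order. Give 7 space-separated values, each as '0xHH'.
0xC0 0xC4 0xE3 0x70 0x67 0xC3 0x14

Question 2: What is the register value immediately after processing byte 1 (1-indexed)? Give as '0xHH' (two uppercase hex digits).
Answer: 0xC0

Derivation:
After byte 1 (0x41): reg=0xC0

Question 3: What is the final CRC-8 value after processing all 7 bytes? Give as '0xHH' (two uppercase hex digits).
After byte 1 (0x41): reg=0xC0
After byte 2 (0xEC): reg=0xC4
After byte 3 (0x88): reg=0xE3
After byte 4 (0xF3): reg=0x70
After byte 5 (0xD2): reg=0x67
After byte 6 (0x4A): reg=0xC3
After byte 7 (0x1D): reg=0x14

Answer: 0x14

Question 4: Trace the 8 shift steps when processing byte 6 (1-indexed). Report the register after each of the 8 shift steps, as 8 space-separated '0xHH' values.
After byte 1 (0x41): reg=0xC0
After byte 2 (0xEC): reg=0xC4
After byte 3 (0x88): reg=0xE3
After byte 4 (0xF3): reg=0x70
After byte 5 (0xD2): reg=0x67
Register before byte 6: 0x67
After XOR with byte 0x4A: 0x2D

Answer: 0x5A 0xB4 0x6F 0xDE 0xBB 0x71 0xE2 0xC3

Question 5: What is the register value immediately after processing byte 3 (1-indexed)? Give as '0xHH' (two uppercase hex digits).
After byte 1 (0x41): reg=0xC0
After byte 2 (0xEC): reg=0xC4
After byte 3 (0x88): reg=0xE3

Answer: 0xE3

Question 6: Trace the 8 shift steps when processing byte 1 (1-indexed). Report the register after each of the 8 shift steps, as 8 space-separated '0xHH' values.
Register before byte 1: 0x00
After XOR with byte 0x41: 0x41

Answer: 0x82 0x03 0x06 0x0C 0x18 0x30 0x60 0xC0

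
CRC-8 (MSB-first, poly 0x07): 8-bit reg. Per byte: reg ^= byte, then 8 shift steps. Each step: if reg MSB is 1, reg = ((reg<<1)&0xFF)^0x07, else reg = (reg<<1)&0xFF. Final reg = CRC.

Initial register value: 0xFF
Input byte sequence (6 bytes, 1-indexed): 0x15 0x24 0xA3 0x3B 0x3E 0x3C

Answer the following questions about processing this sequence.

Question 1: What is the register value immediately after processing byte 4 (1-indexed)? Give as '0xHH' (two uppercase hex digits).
After byte 1 (0x15): reg=0x98
After byte 2 (0x24): reg=0x3D
After byte 3 (0xA3): reg=0xD3
After byte 4 (0x3B): reg=0x96

Answer: 0x96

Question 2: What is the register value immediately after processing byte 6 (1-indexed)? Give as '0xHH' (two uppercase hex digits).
After byte 1 (0x15): reg=0x98
After byte 2 (0x24): reg=0x3D
After byte 3 (0xA3): reg=0xD3
After byte 4 (0x3B): reg=0x96
After byte 5 (0x3E): reg=0x51
After byte 6 (0x3C): reg=0x04

Answer: 0x04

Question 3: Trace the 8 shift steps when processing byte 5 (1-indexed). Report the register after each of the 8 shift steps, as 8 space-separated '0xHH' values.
Answer: 0x57 0xAE 0x5B 0xB6 0x6B 0xD6 0xAB 0x51

Derivation:
After byte 1 (0x15): reg=0x98
After byte 2 (0x24): reg=0x3D
After byte 3 (0xA3): reg=0xD3
After byte 4 (0x3B): reg=0x96
Register before byte 5: 0x96
After XOR with byte 0x3E: 0xA8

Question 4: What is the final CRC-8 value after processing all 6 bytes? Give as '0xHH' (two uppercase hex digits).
After byte 1 (0x15): reg=0x98
After byte 2 (0x24): reg=0x3D
After byte 3 (0xA3): reg=0xD3
After byte 4 (0x3B): reg=0x96
After byte 5 (0x3E): reg=0x51
After byte 6 (0x3C): reg=0x04

Answer: 0x04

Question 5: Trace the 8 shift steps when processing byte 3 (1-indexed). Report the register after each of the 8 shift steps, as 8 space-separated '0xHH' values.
Answer: 0x3B 0x76 0xEC 0xDF 0xB9 0x75 0xEA 0xD3

Derivation:
After byte 1 (0x15): reg=0x98
After byte 2 (0x24): reg=0x3D
Register before byte 3: 0x3D
After XOR with byte 0xA3: 0x9E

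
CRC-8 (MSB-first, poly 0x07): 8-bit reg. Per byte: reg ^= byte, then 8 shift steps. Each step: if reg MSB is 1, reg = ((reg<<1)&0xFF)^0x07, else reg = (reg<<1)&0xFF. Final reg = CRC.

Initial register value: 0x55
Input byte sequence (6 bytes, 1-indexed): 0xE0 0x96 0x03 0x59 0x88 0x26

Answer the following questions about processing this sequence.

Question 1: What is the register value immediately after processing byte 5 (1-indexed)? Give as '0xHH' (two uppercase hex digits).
Answer: 0xB3

Derivation:
After byte 1 (0xE0): reg=0x02
After byte 2 (0x96): reg=0xE5
After byte 3 (0x03): reg=0xBC
After byte 4 (0x59): reg=0xB5
After byte 5 (0x88): reg=0xB3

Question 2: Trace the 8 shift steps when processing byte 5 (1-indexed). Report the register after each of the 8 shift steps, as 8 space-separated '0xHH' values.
After byte 1 (0xE0): reg=0x02
After byte 2 (0x96): reg=0xE5
After byte 3 (0x03): reg=0xBC
After byte 4 (0x59): reg=0xB5
Register before byte 5: 0xB5
After XOR with byte 0x88: 0x3D

Answer: 0x7A 0xF4 0xEF 0xD9 0xB5 0x6D 0xDA 0xB3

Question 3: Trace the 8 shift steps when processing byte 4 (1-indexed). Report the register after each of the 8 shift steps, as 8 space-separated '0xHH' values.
Answer: 0xCD 0x9D 0x3D 0x7A 0xF4 0xEF 0xD9 0xB5

Derivation:
After byte 1 (0xE0): reg=0x02
After byte 2 (0x96): reg=0xE5
After byte 3 (0x03): reg=0xBC
Register before byte 4: 0xBC
After XOR with byte 0x59: 0xE5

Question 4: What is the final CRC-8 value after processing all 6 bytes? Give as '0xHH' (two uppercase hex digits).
After byte 1 (0xE0): reg=0x02
After byte 2 (0x96): reg=0xE5
After byte 3 (0x03): reg=0xBC
After byte 4 (0x59): reg=0xB5
After byte 5 (0x88): reg=0xB3
After byte 6 (0x26): reg=0xE2

Answer: 0xE2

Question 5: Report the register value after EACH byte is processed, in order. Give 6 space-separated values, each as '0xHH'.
0x02 0xE5 0xBC 0xB5 0xB3 0xE2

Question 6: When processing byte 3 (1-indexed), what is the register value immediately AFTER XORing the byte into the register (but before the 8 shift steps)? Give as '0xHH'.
Answer: 0xE6

Derivation:
Register before byte 3: 0xE5
Byte 3: 0x03
0xE5 XOR 0x03 = 0xE6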